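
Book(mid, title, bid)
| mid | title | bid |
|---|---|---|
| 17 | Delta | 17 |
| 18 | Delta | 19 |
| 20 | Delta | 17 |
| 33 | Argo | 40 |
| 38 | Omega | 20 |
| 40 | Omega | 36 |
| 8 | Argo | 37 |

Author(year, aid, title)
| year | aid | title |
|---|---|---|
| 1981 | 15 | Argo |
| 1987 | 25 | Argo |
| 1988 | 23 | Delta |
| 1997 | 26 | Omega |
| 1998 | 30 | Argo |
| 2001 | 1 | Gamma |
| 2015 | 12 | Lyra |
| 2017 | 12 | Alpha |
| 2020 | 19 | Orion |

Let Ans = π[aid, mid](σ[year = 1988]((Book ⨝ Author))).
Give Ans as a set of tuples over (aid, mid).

{(23, 17), (23, 18), (23, 20)}

Book ⋈ Author (natural join on title): {(17, Delta, 17, 1988, 23), (18, Delta, 19, 1988, 23), (20, Delta, 17, 1988, 23), (33, Argo, 40, 1981, 15), (33, Argo, 40, 1987, 25), (33, Argo, 40, 1998, 30), (38, Omega, 20, 1997, 26), (40, Omega, 36, 1997, 26), (8, Argo, 37, 1981, 15), (8, Argo, 37, 1987, 25), (8, Argo, 37, 1998, 30)}
σ[year = 1988]: keep tuples satisfying year = 1988 → {(17, Delta, 17, 1988, 23), (18, Delta, 19, 1988, 23), (20, Delta, 17, 1988, 23)}
π_{aid, mid} gives {(23, 17), (23, 18), (23, 20)}.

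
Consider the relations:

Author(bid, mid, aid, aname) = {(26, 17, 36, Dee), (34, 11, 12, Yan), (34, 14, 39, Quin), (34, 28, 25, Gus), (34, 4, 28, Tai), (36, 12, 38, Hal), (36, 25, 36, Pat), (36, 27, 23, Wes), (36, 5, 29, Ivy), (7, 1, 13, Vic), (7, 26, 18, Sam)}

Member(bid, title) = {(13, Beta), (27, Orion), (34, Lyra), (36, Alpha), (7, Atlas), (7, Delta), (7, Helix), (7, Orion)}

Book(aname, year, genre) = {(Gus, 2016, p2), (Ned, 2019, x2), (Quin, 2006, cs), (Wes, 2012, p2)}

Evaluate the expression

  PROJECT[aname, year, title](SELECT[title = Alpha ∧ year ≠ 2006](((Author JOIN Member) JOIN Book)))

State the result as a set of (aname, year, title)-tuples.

{(Wes, 2012, Alpha)}

Joining Author and Member on bid yields {(34, 11, 12, Yan, Lyra), (34, 14, 39, Quin, Lyra), (34, 28, 25, Gus, Lyra), (34, 4, 28, Tai, Lyra), (36, 12, 38, Hal, Alpha), (36, 25, 36, Pat, Alpha), (36, 27, 23, Wes, Alpha), (36, 5, 29, Ivy, Alpha), (7, 1, 13, Vic, Atlas), (7, 1, 13, Vic, Delta), (7, 1, 13, Vic, Helix), (7, 1, 13, Vic, Orion), (7, 26, 18, Sam, Atlas), (7, 26, 18, Sam, Delta), (7, 26, 18, Sam, Helix), (7, 26, 18, Sam, Orion)}.
Joining (Author JOIN Member) and Book on aname yields {(34, 14, 39, Quin, Lyra, 2006, cs), (34, 28, 25, Gus, Lyra, 2016, p2), (36, 27, 23, Wes, Alpha, 2012, p2)}.
σ[title = Alpha ∧ year ≠ 2006]: keep tuples satisfying title = Alpha ∧ year ≠ 2006 → {(36, 27, 23, Wes, Alpha, 2012, p2)}
π[aname, year, title]: project onto (aname, year, title) → {(Wes, 2012, Alpha)}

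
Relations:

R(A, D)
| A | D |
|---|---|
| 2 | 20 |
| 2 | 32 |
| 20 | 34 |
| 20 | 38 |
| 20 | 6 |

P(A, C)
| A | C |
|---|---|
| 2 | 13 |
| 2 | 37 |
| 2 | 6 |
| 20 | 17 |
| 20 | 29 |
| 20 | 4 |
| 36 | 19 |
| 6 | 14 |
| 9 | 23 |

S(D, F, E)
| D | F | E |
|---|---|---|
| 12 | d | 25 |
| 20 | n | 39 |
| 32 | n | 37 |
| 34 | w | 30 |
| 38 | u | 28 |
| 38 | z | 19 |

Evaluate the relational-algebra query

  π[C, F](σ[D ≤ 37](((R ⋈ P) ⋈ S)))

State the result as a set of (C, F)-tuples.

Natural join on A: {(2, 20, 13), (2, 20, 37), (2, 20, 6), (2, 32, 13), (2, 32, 37), (2, 32, 6), (20, 34, 17), (20, 34, 29), (20, 34, 4), (20, 38, 17), (20, 38, 29), (20, 38, 4), (20, 6, 17), (20, 6, 29), (20, 6, 4)}
Natural join on D: {(2, 20, 13, n, 39), (2, 20, 37, n, 39), (2, 20, 6, n, 39), (2, 32, 13, n, 37), (2, 32, 37, n, 37), (2, 32, 6, n, 37), (20, 34, 17, w, 30), (20, 34, 29, w, 30), (20, 34, 4, w, 30), (20, 38, 17, u, 28), (20, 38, 17, z, 19), (20, 38, 29, u, 28), (20, 38, 29, z, 19), (20, 38, 4, u, 28), (20, 38, 4, z, 19)}
σ[D ≤ 37]: keep tuples satisfying D ≤ 37 → {(2, 20, 13, n, 39), (2, 20, 37, n, 39), (2, 20, 6, n, 39), (2, 32, 13, n, 37), (2, 32, 37, n, 37), (2, 32, 6, n, 37), (20, 34, 17, w, 30), (20, 34, 29, w, 30), (20, 34, 4, w, 30)}
π_{C, F} gives {(13, n), (17, w), (29, w), (37, n), (4, w), (6, n)} (3 duplicate(s) eliminated).

{(13, n), (17, w), (29, w), (37, n), (4, w), (6, n)}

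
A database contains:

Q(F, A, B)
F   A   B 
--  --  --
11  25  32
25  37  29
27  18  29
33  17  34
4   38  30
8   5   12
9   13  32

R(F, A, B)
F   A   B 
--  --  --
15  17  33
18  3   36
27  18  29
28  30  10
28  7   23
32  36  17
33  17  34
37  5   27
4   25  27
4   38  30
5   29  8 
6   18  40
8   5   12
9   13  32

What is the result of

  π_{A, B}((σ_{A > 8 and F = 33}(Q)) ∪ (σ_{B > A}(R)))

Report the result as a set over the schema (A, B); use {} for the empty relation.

{(13, 32), (17, 33), (17, 34), (18, 29), (18, 40), (25, 27), (3, 36), (5, 12), (5, 27), (7, 23)}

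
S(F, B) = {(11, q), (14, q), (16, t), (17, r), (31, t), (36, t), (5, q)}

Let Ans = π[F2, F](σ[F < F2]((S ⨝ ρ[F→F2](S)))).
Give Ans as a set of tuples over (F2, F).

{(11, 5), (14, 11), (14, 5), (31, 16), (36, 16), (36, 31)}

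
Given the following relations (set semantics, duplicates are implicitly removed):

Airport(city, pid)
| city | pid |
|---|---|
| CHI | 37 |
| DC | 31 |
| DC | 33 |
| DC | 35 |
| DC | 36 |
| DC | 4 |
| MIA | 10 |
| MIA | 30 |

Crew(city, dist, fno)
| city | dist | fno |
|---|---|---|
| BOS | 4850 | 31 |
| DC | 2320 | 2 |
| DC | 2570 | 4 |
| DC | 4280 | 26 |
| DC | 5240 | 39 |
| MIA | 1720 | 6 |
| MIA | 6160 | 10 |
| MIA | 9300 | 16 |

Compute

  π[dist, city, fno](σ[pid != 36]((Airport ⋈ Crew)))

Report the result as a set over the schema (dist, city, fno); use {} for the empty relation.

Natural join on city: {(DC, 31, 2320, 2), (DC, 31, 2570, 4), (DC, 31, 4280, 26), (DC, 31, 5240, 39), (DC, 33, 2320, 2), (DC, 33, 2570, 4), (DC, 33, 4280, 26), (DC, 33, 5240, 39), (DC, 35, 2320, 2), (DC, 35, 2570, 4), (DC, 35, 4280, 26), (DC, 35, 5240, 39), (DC, 36, 2320, 2), (DC, 36, 2570, 4), (DC, 36, 4280, 26), (DC, 36, 5240, 39), (DC, 4, 2320, 2), (DC, 4, 2570, 4), (DC, 4, 4280, 26), (DC, 4, 5240, 39), (MIA, 10, 1720, 6), (MIA, 10, 6160, 10), (MIA, 10, 9300, 16), (MIA, 30, 1720, 6), (MIA, 30, 6160, 10), (MIA, 30, 9300, 16)}
Apply σ_{pid != 36}; surviving tuples: {(DC, 31, 2320, 2), (DC, 31, 2570, 4), (DC, 31, 4280, 26), (DC, 31, 5240, 39), (DC, 33, 2320, 2), (DC, 33, 2570, 4), (DC, 33, 4280, 26), (DC, 33, 5240, 39), (DC, 35, 2320, 2), (DC, 35, 2570, 4), (DC, 35, 4280, 26), (DC, 35, 5240, 39), (DC, 4, 2320, 2), (DC, 4, 2570, 4), (DC, 4, 4280, 26), (DC, 4, 5240, 39), (MIA, 10, 1720, 6), (MIA, 10, 6160, 10), (MIA, 10, 9300, 16), (MIA, 30, 1720, 6), (MIA, 30, 6160, 10), (MIA, 30, 9300, 16)}
Keep only column(s) dist, city, fno (15 duplicate(s) eliminated): {(1720, MIA, 6), (2320, DC, 2), (2570, DC, 4), (4280, DC, 26), (5240, DC, 39), (6160, MIA, 10), (9300, MIA, 16)}

{(1720, MIA, 6), (2320, DC, 2), (2570, DC, 4), (4280, DC, 26), (5240, DC, 39), (6160, MIA, 10), (9300, MIA, 16)}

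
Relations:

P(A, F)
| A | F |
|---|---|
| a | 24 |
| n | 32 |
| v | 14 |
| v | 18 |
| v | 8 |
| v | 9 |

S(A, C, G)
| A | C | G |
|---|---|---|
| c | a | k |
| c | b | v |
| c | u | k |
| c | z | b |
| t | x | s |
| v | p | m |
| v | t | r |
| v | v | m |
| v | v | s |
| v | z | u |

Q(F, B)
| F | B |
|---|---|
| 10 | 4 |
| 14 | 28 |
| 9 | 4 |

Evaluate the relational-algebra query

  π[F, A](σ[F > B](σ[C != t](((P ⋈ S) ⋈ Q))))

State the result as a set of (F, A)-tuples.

Joining P and S on A yields {(v, 14, p, m), (v, 14, t, r), (v, 14, v, m), (v, 14, v, s), (v, 14, z, u), (v, 18, p, m), (v, 18, t, r), (v, 18, v, m), (v, 18, v, s), (v, 18, z, u), (v, 8, p, m), (v, 8, t, r), (v, 8, v, m), (v, 8, v, s), (v, 8, z, u), (v, 9, p, m), (v, 9, t, r), (v, 9, v, m), (v, 9, v, s), (v, 9, z, u)}.
Joining (P ⋈ S) and Q on F yields {(v, 14, p, m, 28), (v, 14, t, r, 28), (v, 14, v, m, 28), (v, 14, v, s, 28), (v, 14, z, u, 28), (v, 9, p, m, 4), (v, 9, t, r, 4), (v, 9, v, m, 4), (v, 9, v, s, 4), (v, 9, z, u, 4)}.
Filtering on C != t leaves {(v, 14, p, m, 28), (v, 14, v, m, 28), (v, 14, v, s, 28), (v, 14, z, u, 28), (v, 9, p, m, 4), (v, 9, v, m, 4), (v, 9, v, s, 4), (v, 9, z, u, 4)}.
Filtering on F > B leaves {(v, 9, p, m, 4), (v, 9, v, m, 4), (v, 9, v, s, 4), (v, 9, z, u, 4)}.
Keep only column(s) F, A (3 duplicate(s) eliminated): {(9, v)}

{(9, v)}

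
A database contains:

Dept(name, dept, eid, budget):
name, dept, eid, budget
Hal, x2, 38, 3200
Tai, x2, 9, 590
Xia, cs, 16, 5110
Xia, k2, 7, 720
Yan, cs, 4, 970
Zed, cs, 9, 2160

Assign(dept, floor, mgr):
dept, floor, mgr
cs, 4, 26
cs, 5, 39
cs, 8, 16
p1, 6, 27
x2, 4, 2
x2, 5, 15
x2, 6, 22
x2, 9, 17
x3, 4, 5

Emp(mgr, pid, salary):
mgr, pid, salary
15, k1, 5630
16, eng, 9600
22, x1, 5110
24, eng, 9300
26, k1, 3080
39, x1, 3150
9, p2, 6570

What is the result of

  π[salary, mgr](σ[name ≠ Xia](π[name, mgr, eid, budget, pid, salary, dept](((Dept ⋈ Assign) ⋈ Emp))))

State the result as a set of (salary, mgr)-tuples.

{(3080, 26), (3150, 39), (5110, 22), (5630, 15), (9600, 16)}

Natural join on dept: {(Hal, x2, 38, 3200, 4, 2), (Hal, x2, 38, 3200, 5, 15), (Hal, x2, 38, 3200, 6, 22), (Hal, x2, 38, 3200, 9, 17), (Tai, x2, 9, 590, 4, 2), (Tai, x2, 9, 590, 5, 15), (Tai, x2, 9, 590, 6, 22), (Tai, x2, 9, 590, 9, 17), (Xia, cs, 16, 5110, 4, 26), (Xia, cs, 16, 5110, 5, 39), (Xia, cs, 16, 5110, 8, 16), (Yan, cs, 4, 970, 4, 26), (Yan, cs, 4, 970, 5, 39), (Yan, cs, 4, 970, 8, 16), (Zed, cs, 9, 2160, 4, 26), (Zed, cs, 9, 2160, 5, 39), (Zed, cs, 9, 2160, 8, 16)}
Natural join on mgr: {(Hal, x2, 38, 3200, 5, 15, k1, 5630), (Hal, x2, 38, 3200, 6, 22, x1, 5110), (Tai, x2, 9, 590, 5, 15, k1, 5630), (Tai, x2, 9, 590, 6, 22, x1, 5110), (Xia, cs, 16, 5110, 4, 26, k1, 3080), (Xia, cs, 16, 5110, 5, 39, x1, 3150), (Xia, cs, 16, 5110, 8, 16, eng, 9600), (Yan, cs, 4, 970, 4, 26, k1, 3080), (Yan, cs, 4, 970, 5, 39, x1, 3150), (Yan, cs, 4, 970, 8, 16, eng, 9600), (Zed, cs, 9, 2160, 4, 26, k1, 3080), (Zed, cs, 9, 2160, 5, 39, x1, 3150), (Zed, cs, 9, 2160, 8, 16, eng, 9600)}
π[name, mgr, eid, budget, pid, salary, dept]: project onto (name, mgr, eid, budget, pid, salary, dept) → {(Hal, 15, 38, 3200, k1, 5630, x2), (Hal, 22, 38, 3200, x1, 5110, x2), (Tai, 15, 9, 590, k1, 5630, x2), (Tai, 22, 9, 590, x1, 5110, x2), (Xia, 16, 16, 5110, eng, 9600, cs), (Xia, 26, 16, 5110, k1, 3080, cs), (Xia, 39, 16, 5110, x1, 3150, cs), (Yan, 16, 4, 970, eng, 9600, cs), (Yan, 26, 4, 970, k1, 3080, cs), (Yan, 39, 4, 970, x1, 3150, cs), (Zed, 16, 9, 2160, eng, 9600, cs), (Zed, 26, 9, 2160, k1, 3080, cs), (Zed, 39, 9, 2160, x1, 3150, cs)}
σ[name ≠ Xia]: keep tuples satisfying name ≠ Xia → {(Hal, 15, 38, 3200, k1, 5630, x2), (Hal, 22, 38, 3200, x1, 5110, x2), (Tai, 15, 9, 590, k1, 5630, x2), (Tai, 22, 9, 590, x1, 5110, x2), (Yan, 16, 4, 970, eng, 9600, cs), (Yan, 26, 4, 970, k1, 3080, cs), (Yan, 39, 4, 970, x1, 3150, cs), (Zed, 16, 9, 2160, eng, 9600, cs), (Zed, 26, 9, 2160, k1, 3080, cs), (Zed, 39, 9, 2160, x1, 3150, cs)}
π[salary, mgr]: project onto (salary, mgr) (5 duplicate(s) eliminated) → {(3080, 26), (3150, 39), (5110, 22), (5630, 15), (9600, 16)}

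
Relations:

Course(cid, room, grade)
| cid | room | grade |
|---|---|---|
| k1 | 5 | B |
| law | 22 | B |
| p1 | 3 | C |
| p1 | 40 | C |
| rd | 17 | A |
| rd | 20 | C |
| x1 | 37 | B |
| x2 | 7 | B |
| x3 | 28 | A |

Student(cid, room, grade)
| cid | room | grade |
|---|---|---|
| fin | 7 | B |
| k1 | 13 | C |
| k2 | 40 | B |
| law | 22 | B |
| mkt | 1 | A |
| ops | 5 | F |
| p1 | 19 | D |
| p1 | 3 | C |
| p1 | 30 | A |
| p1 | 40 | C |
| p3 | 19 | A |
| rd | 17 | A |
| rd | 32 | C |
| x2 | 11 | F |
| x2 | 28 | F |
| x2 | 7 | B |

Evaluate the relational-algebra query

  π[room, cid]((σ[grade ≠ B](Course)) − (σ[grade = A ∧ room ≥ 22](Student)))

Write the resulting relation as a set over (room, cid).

{(17, rd), (20, rd), (28, x3), (3, p1), (40, p1)}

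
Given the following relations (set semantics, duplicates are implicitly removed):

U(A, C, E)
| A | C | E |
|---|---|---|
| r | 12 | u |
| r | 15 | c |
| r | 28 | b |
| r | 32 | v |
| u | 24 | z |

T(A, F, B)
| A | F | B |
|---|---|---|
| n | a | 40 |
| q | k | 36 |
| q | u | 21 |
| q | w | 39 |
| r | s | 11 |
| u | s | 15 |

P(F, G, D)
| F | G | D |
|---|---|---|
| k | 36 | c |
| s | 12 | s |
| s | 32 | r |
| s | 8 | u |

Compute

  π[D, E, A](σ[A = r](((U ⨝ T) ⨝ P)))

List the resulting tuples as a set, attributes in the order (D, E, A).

{(r, b, r), (r, c, r), (r, u, r), (r, v, r), (s, b, r), (s, c, r), (s, u, r), (s, v, r), (u, b, r), (u, c, r), (u, u, r), (u, v, r)}

Joining U and T on A yields {(r, 12, u, s, 11), (r, 15, c, s, 11), (r, 28, b, s, 11), (r, 32, v, s, 11), (u, 24, z, s, 15)}.
Joining (U ⨝ T) and P on F yields {(r, 12, u, s, 11, 12, s), (r, 12, u, s, 11, 32, r), (r, 12, u, s, 11, 8, u), (r, 15, c, s, 11, 12, s), (r, 15, c, s, 11, 32, r), (r, 15, c, s, 11, 8, u), (r, 28, b, s, 11, 12, s), (r, 28, b, s, 11, 32, r), (r, 28, b, s, 11, 8, u), (r, 32, v, s, 11, 12, s), (r, 32, v, s, 11, 32, r), (r, 32, v, s, 11, 8, u), (u, 24, z, s, 15, 12, s), (u, 24, z, s, 15, 32, r), (u, 24, z, s, 15, 8, u)}.
σ[A = r]: keep tuples satisfying A = r → {(r, 12, u, s, 11, 12, s), (r, 12, u, s, 11, 32, r), (r, 12, u, s, 11, 8, u), (r, 15, c, s, 11, 12, s), (r, 15, c, s, 11, 32, r), (r, 15, c, s, 11, 8, u), (r, 28, b, s, 11, 12, s), (r, 28, b, s, 11, 32, r), (r, 28, b, s, 11, 8, u), (r, 32, v, s, 11, 12, s), (r, 32, v, s, 11, 32, r), (r, 32, v, s, 11, 8, u)}
Projecting to D, E, A: {(r, b, r), (r, c, r), (r, u, r), (r, v, r), (s, b, r), (s, c, r), (s, u, r), (s, v, r), (u, b, r), (u, c, r), (u, u, r), (u, v, r)}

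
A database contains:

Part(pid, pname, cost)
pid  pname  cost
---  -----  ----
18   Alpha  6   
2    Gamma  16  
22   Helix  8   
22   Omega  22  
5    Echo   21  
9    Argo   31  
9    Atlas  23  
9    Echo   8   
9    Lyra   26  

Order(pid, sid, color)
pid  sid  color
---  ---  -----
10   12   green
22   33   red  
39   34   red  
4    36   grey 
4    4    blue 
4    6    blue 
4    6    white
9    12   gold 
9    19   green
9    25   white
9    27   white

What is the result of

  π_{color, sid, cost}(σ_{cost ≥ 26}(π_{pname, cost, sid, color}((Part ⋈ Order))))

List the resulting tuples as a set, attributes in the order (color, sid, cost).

{(gold, 12, 26), (gold, 12, 31), (green, 19, 26), (green, 19, 31), (white, 25, 26), (white, 25, 31), (white, 27, 26), (white, 27, 31)}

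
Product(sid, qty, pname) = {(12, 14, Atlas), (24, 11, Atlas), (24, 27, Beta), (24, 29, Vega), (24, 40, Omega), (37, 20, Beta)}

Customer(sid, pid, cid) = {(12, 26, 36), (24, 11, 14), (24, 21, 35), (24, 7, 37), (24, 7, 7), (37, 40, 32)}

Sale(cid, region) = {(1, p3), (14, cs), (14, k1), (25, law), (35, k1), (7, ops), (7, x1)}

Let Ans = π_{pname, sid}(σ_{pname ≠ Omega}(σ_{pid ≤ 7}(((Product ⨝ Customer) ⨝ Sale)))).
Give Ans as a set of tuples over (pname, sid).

{(Atlas, 24), (Beta, 24), (Vega, 24)}

Natural join on sid: {(12, 14, Atlas, 26, 36), (24, 11, Atlas, 11, 14), (24, 11, Atlas, 21, 35), (24, 11, Atlas, 7, 37), (24, 11, Atlas, 7, 7), (24, 27, Beta, 11, 14), (24, 27, Beta, 21, 35), (24, 27, Beta, 7, 37), (24, 27, Beta, 7, 7), (24, 29, Vega, 11, 14), (24, 29, Vega, 21, 35), (24, 29, Vega, 7, 37), (24, 29, Vega, 7, 7), (24, 40, Omega, 11, 14), (24, 40, Omega, 21, 35), (24, 40, Omega, 7, 37), (24, 40, Omega, 7, 7), (37, 20, Beta, 40, 32)}
Natural join on cid: {(24, 11, Atlas, 11, 14, cs), (24, 11, Atlas, 11, 14, k1), (24, 11, Atlas, 21, 35, k1), (24, 11, Atlas, 7, 7, ops), (24, 11, Atlas, 7, 7, x1), (24, 27, Beta, 11, 14, cs), (24, 27, Beta, 11, 14, k1), (24, 27, Beta, 21, 35, k1), (24, 27, Beta, 7, 7, ops), (24, 27, Beta, 7, 7, x1), (24, 29, Vega, 11, 14, cs), (24, 29, Vega, 11, 14, k1), (24, 29, Vega, 21, 35, k1), (24, 29, Vega, 7, 7, ops), (24, 29, Vega, 7, 7, x1), (24, 40, Omega, 11, 14, cs), (24, 40, Omega, 11, 14, k1), (24, 40, Omega, 21, 35, k1), (24, 40, Omega, 7, 7, ops), (24, 40, Omega, 7, 7, x1)}
Selection pid ≤ 7: {(24, 11, Atlas, 7, 7, ops), (24, 11, Atlas, 7, 7, x1), (24, 27, Beta, 7, 7, ops), (24, 27, Beta, 7, 7, x1), (24, 29, Vega, 7, 7, ops), (24, 29, Vega, 7, 7, x1), (24, 40, Omega, 7, 7, ops), (24, 40, Omega, 7, 7, x1)}
Selection pname ≠ Omega: {(24, 11, Atlas, 7, 7, ops), (24, 11, Atlas, 7, 7, x1), (24, 27, Beta, 7, 7, ops), (24, 27, Beta, 7, 7, x1), (24, 29, Vega, 7, 7, ops), (24, 29, Vega, 7, 7, x1)}
π[pname, sid]: project onto (pname, sid) (3 duplicate(s) eliminated) → {(Atlas, 24), (Beta, 24), (Vega, 24)}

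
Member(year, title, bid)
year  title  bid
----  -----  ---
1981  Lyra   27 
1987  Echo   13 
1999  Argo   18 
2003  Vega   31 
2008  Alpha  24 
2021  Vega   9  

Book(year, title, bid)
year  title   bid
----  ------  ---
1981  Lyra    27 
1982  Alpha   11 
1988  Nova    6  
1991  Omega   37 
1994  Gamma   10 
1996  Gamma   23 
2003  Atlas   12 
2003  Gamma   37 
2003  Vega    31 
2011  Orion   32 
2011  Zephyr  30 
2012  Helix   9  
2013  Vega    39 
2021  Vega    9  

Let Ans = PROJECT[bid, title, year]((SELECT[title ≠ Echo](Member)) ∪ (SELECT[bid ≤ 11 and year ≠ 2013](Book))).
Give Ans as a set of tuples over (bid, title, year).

{(10, Gamma, 1994), (11, Alpha, 1982), (18, Argo, 1999), (24, Alpha, 2008), (27, Lyra, 1981), (31, Vega, 2003), (6, Nova, 1988), (9, Helix, 2012), (9, Vega, 2021)}

Apply σ_{title ≠ Echo}; surviving tuples: {(1981, Lyra, 27), (1999, Argo, 18), (2003, Vega, 31), (2008, Alpha, 24), (2021, Vega, 9)}
Apply σ_{bid ≤ 11 and year ≠ 2013}; surviving tuples: {(1982, Alpha, 11), (1988, Nova, 6), (1994, Gamma, 10), (2012, Helix, 9), (2021, Vega, 9)}
Taking the union: {(1981, Lyra, 27), (1982, Alpha, 11), (1988, Nova, 6), (1994, Gamma, 10), (1999, Argo, 18), (2003, Vega, 31), (2008, Alpha, 24), (2012, Helix, 9), (2021, Vega, 9)}
Keep only column(s) bid, title, year: {(10, Gamma, 1994), (11, Alpha, 1982), (18, Argo, 1999), (24, Alpha, 2008), (27, Lyra, 1981), (31, Vega, 2003), (6, Nova, 1988), (9, Helix, 2012), (9, Vega, 2021)}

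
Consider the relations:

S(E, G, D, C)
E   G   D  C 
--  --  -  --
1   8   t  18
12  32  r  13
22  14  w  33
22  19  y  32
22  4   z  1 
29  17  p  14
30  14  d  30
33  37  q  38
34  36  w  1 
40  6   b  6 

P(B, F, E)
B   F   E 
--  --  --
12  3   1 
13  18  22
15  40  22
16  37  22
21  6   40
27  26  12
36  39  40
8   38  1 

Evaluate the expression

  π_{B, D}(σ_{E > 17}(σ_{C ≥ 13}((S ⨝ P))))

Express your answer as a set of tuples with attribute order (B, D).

{(13, w), (13, y), (15, w), (15, y), (16, w), (16, y)}

S ⋈ P (natural join on E): {(1, 8, t, 18, 12, 3), (1, 8, t, 18, 8, 38), (12, 32, r, 13, 27, 26), (22, 14, w, 33, 13, 18), (22, 14, w, 33, 15, 40), (22, 14, w, 33, 16, 37), (22, 19, y, 32, 13, 18), (22, 19, y, 32, 15, 40), (22, 19, y, 32, 16, 37), (22, 4, z, 1, 13, 18), (22, 4, z, 1, 15, 40), (22, 4, z, 1, 16, 37), (40, 6, b, 6, 21, 6), (40, 6, b, 6, 36, 39)}
σ[C ≥ 13]: keep tuples satisfying C ≥ 13 → {(1, 8, t, 18, 12, 3), (1, 8, t, 18, 8, 38), (12, 32, r, 13, 27, 26), (22, 14, w, 33, 13, 18), (22, 14, w, 33, 15, 40), (22, 14, w, 33, 16, 37), (22, 19, y, 32, 13, 18), (22, 19, y, 32, 15, 40), (22, 19, y, 32, 16, 37)}
σ[E > 17]: keep tuples satisfying E > 17 → {(22, 14, w, 33, 13, 18), (22, 14, w, 33, 15, 40), (22, 14, w, 33, 16, 37), (22, 19, y, 32, 13, 18), (22, 19, y, 32, 15, 40), (22, 19, y, 32, 16, 37)}
Keep only column(s) B, D: {(13, w), (13, y), (15, w), (15, y), (16, w), (16, y)}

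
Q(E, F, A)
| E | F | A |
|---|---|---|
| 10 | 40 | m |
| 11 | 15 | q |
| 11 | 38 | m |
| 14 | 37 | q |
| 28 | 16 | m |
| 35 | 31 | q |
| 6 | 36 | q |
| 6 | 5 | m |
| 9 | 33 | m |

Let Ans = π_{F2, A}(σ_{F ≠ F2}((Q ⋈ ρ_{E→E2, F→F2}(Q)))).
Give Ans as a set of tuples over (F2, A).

{(15, q), (16, m), (31, q), (33, m), (36, q), (37, q), (38, m), (40, m), (5, m)}

ρ[E→E2, F→F2]: schema becomes (E2, F2, A); tuples unchanged.
Natural join on A: {(10, 40, m, 10, 40), (10, 40, m, 11, 38), (10, 40, m, 28, 16), (10, 40, m, 6, 5), (10, 40, m, 9, 33), (11, 15, q, 11, 15), (11, 15, q, 14, 37), (11, 15, q, 35, 31), (11, 15, q, 6, 36), (11, 38, m, 10, 40), (11, 38, m, 11, 38), (11, 38, m, 28, 16), (11, 38, m, 6, 5), (11, 38, m, 9, 33), (14, 37, q, 11, 15), (14, 37, q, 14, 37), (14, 37, q, 35, 31), (14, 37, q, 6, 36), (28, 16, m, 10, 40), (28, 16, m, 11, 38), (28, 16, m, 28, 16), (28, 16, m, 6, 5), (28, 16, m, 9, 33), (35, 31, q, 11, 15), (35, 31, q, 14, 37), (35, 31, q, 35, 31), (35, 31, q, 6, 36), (6, 36, q, 11, 15), (6, 36, q, 14, 37), (6, 36, q, 35, 31), (6, 36, q, 6, 36), (6, 5, m, 10, 40), (6, 5, m, 11, 38), (6, 5, m, 28, 16), (6, 5, m, 6, 5), (6, 5, m, 9, 33), (9, 33, m, 10, 40), (9, 33, m, 11, 38), (9, 33, m, 28, 16), (9, 33, m, 6, 5), (9, 33, m, 9, 33)}
σ[F ≠ F2]: keep tuples satisfying F ≠ F2 → {(10, 40, m, 11, 38), (10, 40, m, 28, 16), (10, 40, m, 6, 5), (10, 40, m, 9, 33), (11, 15, q, 14, 37), (11, 15, q, 35, 31), (11, 15, q, 6, 36), (11, 38, m, 10, 40), (11, 38, m, 28, 16), (11, 38, m, 6, 5), (11, 38, m, 9, 33), (14, 37, q, 11, 15), (14, 37, q, 35, 31), (14, 37, q, 6, 36), (28, 16, m, 10, 40), (28, 16, m, 11, 38), (28, 16, m, 6, 5), (28, 16, m, 9, 33), (35, 31, q, 11, 15), (35, 31, q, 14, 37), (35, 31, q, 6, 36), (6, 36, q, 11, 15), (6, 36, q, 14, 37), (6, 36, q, 35, 31), (6, 5, m, 10, 40), (6, 5, m, 11, 38), (6, 5, m, 28, 16), (6, 5, m, 9, 33), (9, 33, m, 10, 40), (9, 33, m, 11, 38), (9, 33, m, 28, 16), (9, 33, m, 6, 5)}
π_{F2, A} gives {(15, q), (16, m), (31, q), (33, m), (36, q), (37, q), (38, m), (40, m), (5, m)} (23 duplicate(s) eliminated).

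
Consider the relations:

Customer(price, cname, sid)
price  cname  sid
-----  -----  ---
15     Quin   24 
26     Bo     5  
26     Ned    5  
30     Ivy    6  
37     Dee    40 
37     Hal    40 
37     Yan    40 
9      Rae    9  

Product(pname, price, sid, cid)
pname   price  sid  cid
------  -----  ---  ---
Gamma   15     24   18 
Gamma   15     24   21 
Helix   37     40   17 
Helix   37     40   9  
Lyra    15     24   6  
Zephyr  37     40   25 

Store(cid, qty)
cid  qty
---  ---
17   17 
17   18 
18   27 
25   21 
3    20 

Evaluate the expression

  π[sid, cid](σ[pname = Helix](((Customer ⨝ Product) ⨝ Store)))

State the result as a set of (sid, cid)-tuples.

{(40, 17)}

Joining Customer and Product on price, sid yields {(15, Quin, 24, Gamma, 18), (15, Quin, 24, Gamma, 21), (15, Quin, 24, Lyra, 6), (37, Dee, 40, Helix, 17), (37, Dee, 40, Helix, 9), (37, Dee, 40, Zephyr, 25), (37, Hal, 40, Helix, 17), (37, Hal, 40, Helix, 9), (37, Hal, 40, Zephyr, 25), (37, Yan, 40, Helix, 17), (37, Yan, 40, Helix, 9), (37, Yan, 40, Zephyr, 25)}.
Joining (Customer ⨝ Product) and Store on cid yields {(15, Quin, 24, Gamma, 18, 27), (37, Dee, 40, Helix, 17, 17), (37, Dee, 40, Helix, 17, 18), (37, Dee, 40, Zephyr, 25, 21), (37, Hal, 40, Helix, 17, 17), (37, Hal, 40, Helix, 17, 18), (37, Hal, 40, Zephyr, 25, 21), (37, Yan, 40, Helix, 17, 17), (37, Yan, 40, Helix, 17, 18), (37, Yan, 40, Zephyr, 25, 21)}.
Filtering on pname = Helix leaves {(37, Dee, 40, Helix, 17, 17), (37, Dee, 40, Helix, 17, 18), (37, Hal, 40, Helix, 17, 17), (37, Hal, 40, Helix, 17, 18), (37, Yan, 40, Helix, 17, 17), (37, Yan, 40, Helix, 17, 18)}.
Projecting to sid, cid (5 duplicate(s) eliminated): {(40, 17)}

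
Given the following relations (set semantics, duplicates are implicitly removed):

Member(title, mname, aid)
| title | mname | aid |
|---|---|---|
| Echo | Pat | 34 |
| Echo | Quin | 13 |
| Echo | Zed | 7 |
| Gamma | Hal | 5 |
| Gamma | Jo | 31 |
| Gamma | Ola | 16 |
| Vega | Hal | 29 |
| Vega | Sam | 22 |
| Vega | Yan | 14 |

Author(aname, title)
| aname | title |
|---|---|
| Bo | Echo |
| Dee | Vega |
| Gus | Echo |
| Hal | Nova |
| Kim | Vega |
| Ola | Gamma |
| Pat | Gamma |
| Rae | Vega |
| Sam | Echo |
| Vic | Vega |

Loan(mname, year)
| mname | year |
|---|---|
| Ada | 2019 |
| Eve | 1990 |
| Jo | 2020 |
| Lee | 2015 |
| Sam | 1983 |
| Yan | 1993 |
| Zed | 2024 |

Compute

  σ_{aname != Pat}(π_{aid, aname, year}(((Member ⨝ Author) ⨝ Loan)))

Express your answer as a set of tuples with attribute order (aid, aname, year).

Natural join on title: {(Echo, Pat, 34, Bo), (Echo, Pat, 34, Gus), (Echo, Pat, 34, Sam), (Echo, Quin, 13, Bo), (Echo, Quin, 13, Gus), (Echo, Quin, 13, Sam), (Echo, Zed, 7, Bo), (Echo, Zed, 7, Gus), (Echo, Zed, 7, Sam), (Gamma, Hal, 5, Ola), (Gamma, Hal, 5, Pat), (Gamma, Jo, 31, Ola), (Gamma, Jo, 31, Pat), (Gamma, Ola, 16, Ola), (Gamma, Ola, 16, Pat), (Vega, Hal, 29, Dee), (Vega, Hal, 29, Kim), (Vega, Hal, 29, Rae), (Vega, Hal, 29, Vic), (Vega, Sam, 22, Dee), (Vega, Sam, 22, Kim), (Vega, Sam, 22, Rae), (Vega, Sam, 22, Vic), (Vega, Yan, 14, Dee), (Vega, Yan, 14, Kim), (Vega, Yan, 14, Rae), (Vega, Yan, 14, Vic)}
Natural join on mname: {(Echo, Zed, 7, Bo, 2024), (Echo, Zed, 7, Gus, 2024), (Echo, Zed, 7, Sam, 2024), (Gamma, Jo, 31, Ola, 2020), (Gamma, Jo, 31, Pat, 2020), (Vega, Sam, 22, Dee, 1983), (Vega, Sam, 22, Kim, 1983), (Vega, Sam, 22, Rae, 1983), (Vega, Sam, 22, Vic, 1983), (Vega, Yan, 14, Dee, 1993), (Vega, Yan, 14, Kim, 1993), (Vega, Yan, 14, Rae, 1993), (Vega, Yan, 14, Vic, 1993)}
π_{aid, aname, year} gives {(14, Dee, 1993), (14, Kim, 1993), (14, Rae, 1993), (14, Vic, 1993), (22, Dee, 1983), (22, Kim, 1983), (22, Rae, 1983), (22, Vic, 1983), (31, Ola, 2020), (31, Pat, 2020), (7, Bo, 2024), (7, Gus, 2024), (7, Sam, 2024)}.
Selection aname != Pat: {(14, Dee, 1993), (14, Kim, 1993), (14, Rae, 1993), (14, Vic, 1993), (22, Dee, 1983), (22, Kim, 1983), (22, Rae, 1983), (22, Vic, 1983), (31, Ola, 2020), (7, Bo, 2024), (7, Gus, 2024), (7, Sam, 2024)}

{(14, Dee, 1993), (14, Kim, 1993), (14, Rae, 1993), (14, Vic, 1993), (22, Dee, 1983), (22, Kim, 1983), (22, Rae, 1983), (22, Vic, 1983), (31, Ola, 2020), (7, Bo, 2024), (7, Gus, 2024), (7, Sam, 2024)}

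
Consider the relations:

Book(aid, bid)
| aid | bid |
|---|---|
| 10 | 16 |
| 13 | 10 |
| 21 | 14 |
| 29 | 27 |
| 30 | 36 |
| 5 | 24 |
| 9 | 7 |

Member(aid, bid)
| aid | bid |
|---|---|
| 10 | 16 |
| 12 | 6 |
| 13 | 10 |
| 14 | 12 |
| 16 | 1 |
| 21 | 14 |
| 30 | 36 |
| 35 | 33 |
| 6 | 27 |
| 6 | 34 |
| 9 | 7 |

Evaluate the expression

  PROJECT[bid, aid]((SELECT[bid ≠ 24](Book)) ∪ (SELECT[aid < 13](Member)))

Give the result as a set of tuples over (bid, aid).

Apply σ_{bid ≠ 24}; surviving tuples: {(10, 16), (13, 10), (21, 14), (29, 27), (30, 36), (9, 7)}
Apply σ_{aid < 13}; surviving tuples: {(10, 16), (12, 6), (6, 27), (6, 34), (9, 7)}
Set union of the two operands is {(10, 16), (12, 6), (13, 10), (21, 14), (29, 27), (30, 36), (6, 27), (6, 34), (9, 7)}.
π_{bid, aid} gives {(10, 13), (14, 21), (16, 10), (27, 29), (27, 6), (34, 6), (36, 30), (6, 12), (7, 9)}.

{(10, 13), (14, 21), (16, 10), (27, 29), (27, 6), (34, 6), (36, 30), (6, 12), (7, 9)}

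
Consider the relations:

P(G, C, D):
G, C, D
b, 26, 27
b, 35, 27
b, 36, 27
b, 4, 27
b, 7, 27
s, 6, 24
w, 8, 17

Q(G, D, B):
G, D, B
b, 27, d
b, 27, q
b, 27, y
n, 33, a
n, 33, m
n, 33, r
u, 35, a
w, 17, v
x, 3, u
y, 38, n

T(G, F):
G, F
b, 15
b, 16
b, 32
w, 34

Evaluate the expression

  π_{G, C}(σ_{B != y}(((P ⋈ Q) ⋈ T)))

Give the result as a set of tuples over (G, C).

{(b, 26), (b, 35), (b, 36), (b, 4), (b, 7), (w, 8)}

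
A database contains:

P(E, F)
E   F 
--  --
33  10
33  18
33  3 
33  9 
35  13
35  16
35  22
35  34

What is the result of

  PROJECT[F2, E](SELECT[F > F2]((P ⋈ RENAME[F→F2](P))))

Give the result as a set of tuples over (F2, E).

ρ[F→F2]: schema becomes (E, F2); tuples unchanged.
P ⋈ RENAME[F→F2](P) (natural join on E): {(33, 10, 10), (33, 10, 18), (33, 10, 3), (33, 10, 9), (33, 18, 10), (33, 18, 18), (33, 18, 3), (33, 18, 9), (33, 3, 10), (33, 3, 18), (33, 3, 3), (33, 3, 9), (33, 9, 10), (33, 9, 18), (33, 9, 3), (33, 9, 9), (35, 13, 13), (35, 13, 16), (35, 13, 22), (35, 13, 34), (35, 16, 13), (35, 16, 16), (35, 16, 22), (35, 16, 34), (35, 22, 13), (35, 22, 16), (35, 22, 22), (35, 22, 34), (35, 34, 13), (35, 34, 16), (35, 34, 22), (35, 34, 34)}
Selection F > F2: {(33, 10, 3), (33, 10, 9), (33, 18, 10), (33, 18, 3), (33, 18, 9), (33, 9, 3), (35, 16, 13), (35, 22, 13), (35, 22, 16), (35, 34, 13), (35, 34, 16), (35, 34, 22)}
π[F2, E]: project onto (F2, E) (6 duplicate(s) eliminated) → {(10, 33), (13, 35), (16, 35), (22, 35), (3, 33), (9, 33)}

{(10, 33), (13, 35), (16, 35), (22, 35), (3, 33), (9, 33)}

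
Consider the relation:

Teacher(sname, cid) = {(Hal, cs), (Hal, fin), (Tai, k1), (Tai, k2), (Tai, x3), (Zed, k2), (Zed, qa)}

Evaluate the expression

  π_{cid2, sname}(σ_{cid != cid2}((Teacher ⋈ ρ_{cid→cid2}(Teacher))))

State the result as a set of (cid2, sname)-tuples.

{(cs, Hal), (fin, Hal), (k1, Tai), (k2, Tai), (k2, Zed), (qa, Zed), (x3, Tai)}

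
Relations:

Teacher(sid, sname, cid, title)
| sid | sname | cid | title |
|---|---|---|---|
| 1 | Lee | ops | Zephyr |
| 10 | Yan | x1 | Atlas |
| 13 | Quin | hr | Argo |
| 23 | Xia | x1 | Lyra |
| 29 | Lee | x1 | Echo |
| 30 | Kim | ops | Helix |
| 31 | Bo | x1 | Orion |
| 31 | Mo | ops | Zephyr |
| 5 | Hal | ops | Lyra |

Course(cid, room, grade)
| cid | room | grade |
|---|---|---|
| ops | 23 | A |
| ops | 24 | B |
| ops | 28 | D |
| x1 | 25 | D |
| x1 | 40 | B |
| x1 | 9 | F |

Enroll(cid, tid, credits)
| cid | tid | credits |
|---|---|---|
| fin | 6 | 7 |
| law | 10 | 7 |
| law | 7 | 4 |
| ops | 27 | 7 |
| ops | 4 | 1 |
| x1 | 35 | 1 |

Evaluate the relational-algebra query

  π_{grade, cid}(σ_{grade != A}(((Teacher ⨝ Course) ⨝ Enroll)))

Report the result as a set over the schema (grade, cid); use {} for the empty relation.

{(B, ops), (B, x1), (D, ops), (D, x1), (F, x1)}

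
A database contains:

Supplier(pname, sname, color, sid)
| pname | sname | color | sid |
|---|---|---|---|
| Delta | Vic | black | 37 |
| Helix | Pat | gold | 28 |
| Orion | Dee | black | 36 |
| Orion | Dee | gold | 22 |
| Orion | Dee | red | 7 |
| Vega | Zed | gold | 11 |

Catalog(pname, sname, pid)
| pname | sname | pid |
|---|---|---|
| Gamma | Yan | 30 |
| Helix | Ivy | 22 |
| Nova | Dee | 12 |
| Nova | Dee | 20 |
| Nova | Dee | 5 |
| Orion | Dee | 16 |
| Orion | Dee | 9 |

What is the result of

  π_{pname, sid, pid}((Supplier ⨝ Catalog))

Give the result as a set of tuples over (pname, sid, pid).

Supplier ⋈ Catalog (natural join on pname, sname): {(Orion, Dee, black, 36, 16), (Orion, Dee, black, 36, 9), (Orion, Dee, gold, 22, 16), (Orion, Dee, gold, 22, 9), (Orion, Dee, red, 7, 16), (Orion, Dee, red, 7, 9)}
π[pname, sid, pid]: project onto (pname, sid, pid) → {(Orion, 22, 16), (Orion, 22, 9), (Orion, 36, 16), (Orion, 36, 9), (Orion, 7, 16), (Orion, 7, 9)}

{(Orion, 22, 16), (Orion, 22, 9), (Orion, 36, 16), (Orion, 36, 9), (Orion, 7, 16), (Orion, 7, 9)}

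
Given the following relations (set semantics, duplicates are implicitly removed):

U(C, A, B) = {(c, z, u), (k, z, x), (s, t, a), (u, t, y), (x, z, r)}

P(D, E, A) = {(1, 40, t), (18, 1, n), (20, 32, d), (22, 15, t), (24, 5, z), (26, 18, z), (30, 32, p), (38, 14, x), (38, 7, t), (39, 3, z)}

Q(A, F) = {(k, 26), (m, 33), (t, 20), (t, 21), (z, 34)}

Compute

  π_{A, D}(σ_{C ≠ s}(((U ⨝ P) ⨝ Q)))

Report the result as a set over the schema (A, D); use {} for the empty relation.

Joining U and P on A yields {(c, z, u, 24, 5), (c, z, u, 26, 18), (c, z, u, 39, 3), (k, z, x, 24, 5), (k, z, x, 26, 18), (k, z, x, 39, 3), (s, t, a, 1, 40), (s, t, a, 22, 15), (s, t, a, 38, 7), (u, t, y, 1, 40), (u, t, y, 22, 15), (u, t, y, 38, 7), (x, z, r, 24, 5), (x, z, r, 26, 18), (x, z, r, 39, 3)}.
Joining (U ⨝ P) and Q on A yields {(c, z, u, 24, 5, 34), (c, z, u, 26, 18, 34), (c, z, u, 39, 3, 34), (k, z, x, 24, 5, 34), (k, z, x, 26, 18, 34), (k, z, x, 39, 3, 34), (s, t, a, 1, 40, 20), (s, t, a, 1, 40, 21), (s, t, a, 22, 15, 20), (s, t, a, 22, 15, 21), (s, t, a, 38, 7, 20), (s, t, a, 38, 7, 21), (u, t, y, 1, 40, 20), (u, t, y, 1, 40, 21), (u, t, y, 22, 15, 20), (u, t, y, 22, 15, 21), (u, t, y, 38, 7, 20), (u, t, y, 38, 7, 21), (x, z, r, 24, 5, 34), (x, z, r, 26, 18, 34), (x, z, r, 39, 3, 34)}.
Filtering on C ≠ s leaves {(c, z, u, 24, 5, 34), (c, z, u, 26, 18, 34), (c, z, u, 39, 3, 34), (k, z, x, 24, 5, 34), (k, z, x, 26, 18, 34), (k, z, x, 39, 3, 34), (u, t, y, 1, 40, 20), (u, t, y, 1, 40, 21), (u, t, y, 22, 15, 20), (u, t, y, 22, 15, 21), (u, t, y, 38, 7, 20), (u, t, y, 38, 7, 21), (x, z, r, 24, 5, 34), (x, z, r, 26, 18, 34), (x, z, r, 39, 3, 34)}.
π_{A, D} gives {(t, 1), (t, 22), (t, 38), (z, 24), (z, 26), (z, 39)} (9 duplicate(s) eliminated).

{(t, 1), (t, 22), (t, 38), (z, 24), (z, 26), (z, 39)}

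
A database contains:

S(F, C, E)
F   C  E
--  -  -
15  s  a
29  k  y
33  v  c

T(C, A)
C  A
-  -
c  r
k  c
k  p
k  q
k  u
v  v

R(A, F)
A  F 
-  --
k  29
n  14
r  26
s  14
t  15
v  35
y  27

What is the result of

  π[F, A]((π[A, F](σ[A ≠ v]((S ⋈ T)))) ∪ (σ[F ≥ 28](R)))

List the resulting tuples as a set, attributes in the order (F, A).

Joining S and T on C yields {(29, k, y, c), (29, k, y, p), (29, k, y, q), (29, k, y, u), (33, v, c, v)}.
σ[A ≠ v]: keep tuples satisfying A ≠ v → {(29, k, y, c), (29, k, y, p), (29, k, y, q), (29, k, y, u)}
π[A, F]: project onto (A, F) → {(c, 29), (p, 29), (q, 29), (u, 29)}
σ[F ≥ 28]: keep tuples satisfying F ≥ 28 → {(k, 29), (v, 35)}
Taking the union: {(c, 29), (k, 29), (p, 29), (q, 29), (u, 29), (v, 35)}
π[F, A]: project onto (F, A) → {(29, c), (29, k), (29, p), (29, q), (29, u), (35, v)}

{(29, c), (29, k), (29, p), (29, q), (29, u), (35, v)}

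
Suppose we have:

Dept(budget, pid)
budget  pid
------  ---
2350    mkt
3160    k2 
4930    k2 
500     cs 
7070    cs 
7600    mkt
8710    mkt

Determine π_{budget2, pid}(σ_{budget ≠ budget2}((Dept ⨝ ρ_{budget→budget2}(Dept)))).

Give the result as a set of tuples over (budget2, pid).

ρ[budget→budget2]: schema becomes (budget2, pid); tuples unchanged.
Joining Dept and ρ_{budget→budget2}(Dept) on pid yields {(2350, mkt, 2350), (2350, mkt, 7600), (2350, mkt, 8710), (3160, k2, 3160), (3160, k2, 4930), (4930, k2, 3160), (4930, k2, 4930), (500, cs, 500), (500, cs, 7070), (7070, cs, 500), (7070, cs, 7070), (7600, mkt, 2350), (7600, mkt, 7600), (7600, mkt, 8710), (8710, mkt, 2350), (8710, mkt, 7600), (8710, mkt, 8710)}.
Apply σ_{budget ≠ budget2}; surviving tuples: {(2350, mkt, 7600), (2350, mkt, 8710), (3160, k2, 4930), (4930, k2, 3160), (500, cs, 7070), (7070, cs, 500), (7600, mkt, 2350), (7600, mkt, 8710), (8710, mkt, 2350), (8710, mkt, 7600)}
Keep only column(s) budget2, pid (3 duplicate(s) eliminated): {(2350, mkt), (3160, k2), (4930, k2), (500, cs), (7070, cs), (7600, mkt), (8710, mkt)}

{(2350, mkt), (3160, k2), (4930, k2), (500, cs), (7070, cs), (7600, mkt), (8710, mkt)}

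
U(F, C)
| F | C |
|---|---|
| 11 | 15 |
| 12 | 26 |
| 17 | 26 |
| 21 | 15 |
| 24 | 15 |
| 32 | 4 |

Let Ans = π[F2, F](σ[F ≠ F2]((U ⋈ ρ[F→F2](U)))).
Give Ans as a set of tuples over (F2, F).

ρ[F→F2]: schema becomes (F2, C); tuples unchanged.
Natural join on C: {(11, 15, 11), (11, 15, 21), (11, 15, 24), (12, 26, 12), (12, 26, 17), (17, 26, 12), (17, 26, 17), (21, 15, 11), (21, 15, 21), (21, 15, 24), (24, 15, 11), (24, 15, 21), (24, 15, 24), (32, 4, 32)}
Selection F ≠ F2: {(11, 15, 21), (11, 15, 24), (12, 26, 17), (17, 26, 12), (21, 15, 11), (21, 15, 24), (24, 15, 11), (24, 15, 21)}
Keep only column(s) F2, F: {(11, 21), (11, 24), (12, 17), (17, 12), (21, 11), (21, 24), (24, 11), (24, 21)}

{(11, 21), (11, 24), (12, 17), (17, 12), (21, 11), (21, 24), (24, 11), (24, 21)}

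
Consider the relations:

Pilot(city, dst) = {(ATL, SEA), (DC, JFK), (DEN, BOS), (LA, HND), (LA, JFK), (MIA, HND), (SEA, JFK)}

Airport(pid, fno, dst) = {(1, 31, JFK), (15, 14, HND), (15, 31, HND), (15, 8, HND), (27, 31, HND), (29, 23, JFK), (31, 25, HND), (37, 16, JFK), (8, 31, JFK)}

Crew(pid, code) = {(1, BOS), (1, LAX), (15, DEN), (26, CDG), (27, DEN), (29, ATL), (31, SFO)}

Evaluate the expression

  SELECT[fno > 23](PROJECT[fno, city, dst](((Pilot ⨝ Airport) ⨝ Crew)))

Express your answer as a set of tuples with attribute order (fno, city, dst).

{(25, LA, HND), (25, MIA, HND), (31, DC, JFK), (31, LA, HND), (31, LA, JFK), (31, MIA, HND), (31, SEA, JFK)}

Joining Pilot and Airport on dst yields {(DC, JFK, 1, 31), (DC, JFK, 29, 23), (DC, JFK, 37, 16), (DC, JFK, 8, 31), (LA, HND, 15, 14), (LA, HND, 15, 31), (LA, HND, 15, 8), (LA, HND, 27, 31), (LA, HND, 31, 25), (LA, JFK, 1, 31), (LA, JFK, 29, 23), (LA, JFK, 37, 16), (LA, JFK, 8, 31), (MIA, HND, 15, 14), (MIA, HND, 15, 31), (MIA, HND, 15, 8), (MIA, HND, 27, 31), (MIA, HND, 31, 25), (SEA, JFK, 1, 31), (SEA, JFK, 29, 23), (SEA, JFK, 37, 16), (SEA, JFK, 8, 31)}.
Joining (Pilot ⨝ Airport) and Crew on pid yields {(DC, JFK, 1, 31, BOS), (DC, JFK, 1, 31, LAX), (DC, JFK, 29, 23, ATL), (LA, HND, 15, 14, DEN), (LA, HND, 15, 31, DEN), (LA, HND, 15, 8, DEN), (LA, HND, 27, 31, DEN), (LA, HND, 31, 25, SFO), (LA, JFK, 1, 31, BOS), (LA, JFK, 1, 31, LAX), (LA, JFK, 29, 23, ATL), (MIA, HND, 15, 14, DEN), (MIA, HND, 15, 31, DEN), (MIA, HND, 15, 8, DEN), (MIA, HND, 27, 31, DEN), (MIA, HND, 31, 25, SFO), (SEA, JFK, 1, 31, BOS), (SEA, JFK, 1, 31, LAX), (SEA, JFK, 29, 23, ATL)}.
Projecting to fno, city, dst (5 duplicate(s) eliminated): {(14, LA, HND), (14, MIA, HND), (23, DC, JFK), (23, LA, JFK), (23, SEA, JFK), (25, LA, HND), (25, MIA, HND), (31, DC, JFK), (31, LA, HND), (31, LA, JFK), (31, MIA, HND), (31, SEA, JFK), (8, LA, HND), (8, MIA, HND)}
σ[fno > 23]: keep tuples satisfying fno > 23 → {(25, LA, HND), (25, MIA, HND), (31, DC, JFK), (31, LA, HND), (31, LA, JFK), (31, MIA, HND), (31, SEA, JFK)}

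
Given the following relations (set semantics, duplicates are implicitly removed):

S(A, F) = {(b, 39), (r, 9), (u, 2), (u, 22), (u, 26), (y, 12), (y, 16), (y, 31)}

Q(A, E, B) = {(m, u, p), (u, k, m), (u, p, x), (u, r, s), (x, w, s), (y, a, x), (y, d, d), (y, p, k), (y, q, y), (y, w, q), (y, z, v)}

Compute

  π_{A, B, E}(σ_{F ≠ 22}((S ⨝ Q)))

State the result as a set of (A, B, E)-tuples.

Joining S and Q on A yields {(u, 2, k, m), (u, 2, p, x), (u, 2, r, s), (u, 22, k, m), (u, 22, p, x), (u, 22, r, s), (u, 26, k, m), (u, 26, p, x), (u, 26, r, s), (y, 12, a, x), (y, 12, d, d), (y, 12, p, k), (y, 12, q, y), (y, 12, w, q), (y, 12, z, v), (y, 16, a, x), (y, 16, d, d), (y, 16, p, k), (y, 16, q, y), (y, 16, w, q), (y, 16, z, v), (y, 31, a, x), (y, 31, d, d), (y, 31, p, k), (y, 31, q, y), (y, 31, w, q), (y, 31, z, v)}.
Filtering on F ≠ 22 leaves {(u, 2, k, m), (u, 2, p, x), (u, 2, r, s), (u, 26, k, m), (u, 26, p, x), (u, 26, r, s), (y, 12, a, x), (y, 12, d, d), (y, 12, p, k), (y, 12, q, y), (y, 12, w, q), (y, 12, z, v), (y, 16, a, x), (y, 16, d, d), (y, 16, p, k), (y, 16, q, y), (y, 16, w, q), (y, 16, z, v), (y, 31, a, x), (y, 31, d, d), (y, 31, p, k), (y, 31, q, y), (y, 31, w, q), (y, 31, z, v)}.
Keep only column(s) A, B, E (15 duplicate(s) eliminated): {(u, m, k), (u, s, r), (u, x, p), (y, d, d), (y, k, p), (y, q, w), (y, v, z), (y, x, a), (y, y, q)}

{(u, m, k), (u, s, r), (u, x, p), (y, d, d), (y, k, p), (y, q, w), (y, v, z), (y, x, a), (y, y, q)}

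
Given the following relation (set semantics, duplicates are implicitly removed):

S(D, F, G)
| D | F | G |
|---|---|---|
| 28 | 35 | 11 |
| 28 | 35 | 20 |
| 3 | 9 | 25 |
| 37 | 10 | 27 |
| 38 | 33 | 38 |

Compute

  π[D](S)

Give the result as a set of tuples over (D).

{28, 3, 37, 38}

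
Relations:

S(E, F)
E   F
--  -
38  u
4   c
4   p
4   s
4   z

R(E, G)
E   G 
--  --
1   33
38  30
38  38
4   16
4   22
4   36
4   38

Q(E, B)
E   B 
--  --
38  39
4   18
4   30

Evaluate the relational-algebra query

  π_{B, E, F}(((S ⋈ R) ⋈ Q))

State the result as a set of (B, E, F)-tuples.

Natural join on E: {(38, u, 30), (38, u, 38), (4, c, 16), (4, c, 22), (4, c, 36), (4, c, 38), (4, p, 16), (4, p, 22), (4, p, 36), (4, p, 38), (4, s, 16), (4, s, 22), (4, s, 36), (4, s, 38), (4, z, 16), (4, z, 22), (4, z, 36), (4, z, 38)}
Natural join on E: {(38, u, 30, 39), (38, u, 38, 39), (4, c, 16, 18), (4, c, 16, 30), (4, c, 22, 18), (4, c, 22, 30), (4, c, 36, 18), (4, c, 36, 30), (4, c, 38, 18), (4, c, 38, 30), (4, p, 16, 18), (4, p, 16, 30), (4, p, 22, 18), (4, p, 22, 30), (4, p, 36, 18), (4, p, 36, 30), (4, p, 38, 18), (4, p, 38, 30), (4, s, 16, 18), (4, s, 16, 30), (4, s, 22, 18), (4, s, 22, 30), (4, s, 36, 18), (4, s, 36, 30), (4, s, 38, 18), (4, s, 38, 30), (4, z, 16, 18), (4, z, 16, 30), (4, z, 22, 18), (4, z, 22, 30), (4, z, 36, 18), (4, z, 36, 30), (4, z, 38, 18), (4, z, 38, 30)}
π[B, E, F]: project onto (B, E, F) (25 duplicate(s) eliminated) → {(18, 4, c), (18, 4, p), (18, 4, s), (18, 4, z), (30, 4, c), (30, 4, p), (30, 4, s), (30, 4, z), (39, 38, u)}

{(18, 4, c), (18, 4, p), (18, 4, s), (18, 4, z), (30, 4, c), (30, 4, p), (30, 4, s), (30, 4, z), (39, 38, u)}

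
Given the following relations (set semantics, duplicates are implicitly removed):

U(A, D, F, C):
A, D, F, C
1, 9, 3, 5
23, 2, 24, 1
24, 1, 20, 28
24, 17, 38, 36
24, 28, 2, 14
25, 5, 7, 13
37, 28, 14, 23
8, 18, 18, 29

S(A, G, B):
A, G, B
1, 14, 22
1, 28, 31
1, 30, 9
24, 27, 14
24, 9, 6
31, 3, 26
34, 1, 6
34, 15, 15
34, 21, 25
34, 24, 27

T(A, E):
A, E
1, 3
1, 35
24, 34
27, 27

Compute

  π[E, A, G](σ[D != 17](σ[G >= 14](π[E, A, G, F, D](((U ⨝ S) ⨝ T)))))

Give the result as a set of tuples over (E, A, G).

Joining U and S on A yields {(1, 9, 3, 5, 14, 22), (1, 9, 3, 5, 28, 31), (1, 9, 3, 5, 30, 9), (24, 1, 20, 28, 27, 14), (24, 1, 20, 28, 9, 6), (24, 17, 38, 36, 27, 14), (24, 17, 38, 36, 9, 6), (24, 28, 2, 14, 27, 14), (24, 28, 2, 14, 9, 6)}.
Joining (U ⨝ S) and T on A yields {(1, 9, 3, 5, 14, 22, 3), (1, 9, 3, 5, 14, 22, 35), (1, 9, 3, 5, 28, 31, 3), (1, 9, 3, 5, 28, 31, 35), (1, 9, 3, 5, 30, 9, 3), (1, 9, 3, 5, 30, 9, 35), (24, 1, 20, 28, 27, 14, 34), (24, 1, 20, 28, 9, 6, 34), (24, 17, 38, 36, 27, 14, 34), (24, 17, 38, 36, 9, 6, 34), (24, 28, 2, 14, 27, 14, 34), (24, 28, 2, 14, 9, 6, 34)}.
Keep only column(s) E, A, G, F, D: {(3, 1, 14, 3, 9), (3, 1, 28, 3, 9), (3, 1, 30, 3, 9), (34, 24, 27, 2, 28), (34, 24, 27, 20, 1), (34, 24, 27, 38, 17), (34, 24, 9, 2, 28), (34, 24, 9, 20, 1), (34, 24, 9, 38, 17), (35, 1, 14, 3, 9), (35, 1, 28, 3, 9), (35, 1, 30, 3, 9)}
Apply σ_{G >= 14}; surviving tuples: {(3, 1, 14, 3, 9), (3, 1, 28, 3, 9), (3, 1, 30, 3, 9), (34, 24, 27, 2, 28), (34, 24, 27, 20, 1), (34, 24, 27, 38, 17), (35, 1, 14, 3, 9), (35, 1, 28, 3, 9), (35, 1, 30, 3, 9)}
Apply σ_{D != 17}; surviving tuples: {(3, 1, 14, 3, 9), (3, 1, 28, 3, 9), (3, 1, 30, 3, 9), (34, 24, 27, 2, 28), (34, 24, 27, 20, 1), (35, 1, 14, 3, 9), (35, 1, 28, 3, 9), (35, 1, 30, 3, 9)}
Keep only column(s) E, A, G (1 duplicate(s) eliminated): {(3, 1, 14), (3, 1, 28), (3, 1, 30), (34, 24, 27), (35, 1, 14), (35, 1, 28), (35, 1, 30)}

{(3, 1, 14), (3, 1, 28), (3, 1, 30), (34, 24, 27), (35, 1, 14), (35, 1, 28), (35, 1, 30)}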